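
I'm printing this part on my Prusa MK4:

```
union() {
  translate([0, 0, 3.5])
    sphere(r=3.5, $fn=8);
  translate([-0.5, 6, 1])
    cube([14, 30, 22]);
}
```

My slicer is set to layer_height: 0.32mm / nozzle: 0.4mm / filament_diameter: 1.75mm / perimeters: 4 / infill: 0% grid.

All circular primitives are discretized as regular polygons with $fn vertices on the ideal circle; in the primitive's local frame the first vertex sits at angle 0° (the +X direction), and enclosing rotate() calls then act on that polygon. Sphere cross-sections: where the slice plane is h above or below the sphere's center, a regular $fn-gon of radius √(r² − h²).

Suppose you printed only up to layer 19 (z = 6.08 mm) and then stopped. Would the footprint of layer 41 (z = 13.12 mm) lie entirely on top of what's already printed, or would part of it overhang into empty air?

entirely on top

Compare the two slices. At z = 6.08: the r=3.5 sphere slices to a regular 8-gon of circumradius 2.365 (√(r²−h²) with h=2.58 from center) (area = (8/2)·2.365²·sin(360°/8) = 15.82 mm²); the 14×30 cube at (-0.5, 6) contributes its full rectangle (area 420.00 mm²); Taking the union: the 2 present regions are separate (no shared area or edge), so areas and boundary lengths simply add and each stays a separate island — area = 435.82 mm². At z = 13.12: the sphere is not intersected at this z (|z−center|=9.620 > r=3.5); the cube at (-0.5, 6) (footprint 14×30) is included at this height (area 420.00 mm²); Taking the union: only the 14×30 cube at (-0.5, 6) is present, so the union is just that shape — area = 420.00 mm². Checking containment: the cross-section at z = 13.12 is a subset of the cross-section at z = 6.08.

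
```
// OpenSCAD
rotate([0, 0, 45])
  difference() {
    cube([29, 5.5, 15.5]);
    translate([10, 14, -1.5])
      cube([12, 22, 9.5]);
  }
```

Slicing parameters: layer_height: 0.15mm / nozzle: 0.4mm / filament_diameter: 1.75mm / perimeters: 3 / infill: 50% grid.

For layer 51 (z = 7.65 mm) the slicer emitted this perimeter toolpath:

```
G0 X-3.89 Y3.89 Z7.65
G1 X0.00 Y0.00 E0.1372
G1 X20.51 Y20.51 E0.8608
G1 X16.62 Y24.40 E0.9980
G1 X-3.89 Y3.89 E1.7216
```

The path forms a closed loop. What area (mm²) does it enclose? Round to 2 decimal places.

Apply the shoelace formula to the sequence of (X, Y) vertices; enclosed area = 159.57 mm².

159.57 mm²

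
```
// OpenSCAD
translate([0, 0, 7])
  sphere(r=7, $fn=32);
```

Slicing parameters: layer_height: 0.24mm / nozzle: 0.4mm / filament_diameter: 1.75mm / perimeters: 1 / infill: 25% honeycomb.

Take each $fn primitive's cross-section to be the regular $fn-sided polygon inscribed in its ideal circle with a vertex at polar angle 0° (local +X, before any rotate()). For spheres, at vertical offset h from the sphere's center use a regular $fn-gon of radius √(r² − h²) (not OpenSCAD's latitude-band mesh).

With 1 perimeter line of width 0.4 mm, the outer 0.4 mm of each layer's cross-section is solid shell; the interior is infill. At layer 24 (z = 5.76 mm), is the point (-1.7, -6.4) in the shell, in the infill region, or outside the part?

shell

At z = 5.76 mm: the sphere: section is a regular 32-gon, circumradius = √(r²−h²) = √(7²−1.24²) = 6.889. Overall, the cross-section is a single solid region. The nearest boundary edge runs (-2.64, -6.36)→(-1.34, -6.76); distance from the point to it = 0.24 mm. The point is inside the cross-section, 0.24 mm from the nearest boundary — within the 0.4 mm shell band (1 × 0.4).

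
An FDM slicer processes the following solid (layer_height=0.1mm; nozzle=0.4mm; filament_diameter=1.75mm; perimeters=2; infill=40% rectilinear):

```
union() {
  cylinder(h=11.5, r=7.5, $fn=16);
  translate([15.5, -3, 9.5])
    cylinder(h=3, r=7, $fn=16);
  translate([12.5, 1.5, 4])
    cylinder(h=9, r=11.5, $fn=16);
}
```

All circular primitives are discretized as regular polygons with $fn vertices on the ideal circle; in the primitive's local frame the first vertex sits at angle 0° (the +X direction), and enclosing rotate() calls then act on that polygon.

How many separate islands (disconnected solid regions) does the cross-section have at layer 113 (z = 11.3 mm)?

1

At z = 11.3 mm: the r=7.5 cylinder contributes a regular 16-gon of circumradius 7.5; the r=7 cylinder at (15.5, -3) gives a regular 16-gon of circumradius 7 (constant along its height); the r=11.5 cylinder at (12.5, 1.5) gives a regular 16-gon of circumradius 11.5 (constant along its height); Combining (union): the regions partially overlap (shared area 200.34 mm²), so overlapping operands fuse into one piece — 1 connected region. Overall, the cross-section is a single solid region. Island count = 1.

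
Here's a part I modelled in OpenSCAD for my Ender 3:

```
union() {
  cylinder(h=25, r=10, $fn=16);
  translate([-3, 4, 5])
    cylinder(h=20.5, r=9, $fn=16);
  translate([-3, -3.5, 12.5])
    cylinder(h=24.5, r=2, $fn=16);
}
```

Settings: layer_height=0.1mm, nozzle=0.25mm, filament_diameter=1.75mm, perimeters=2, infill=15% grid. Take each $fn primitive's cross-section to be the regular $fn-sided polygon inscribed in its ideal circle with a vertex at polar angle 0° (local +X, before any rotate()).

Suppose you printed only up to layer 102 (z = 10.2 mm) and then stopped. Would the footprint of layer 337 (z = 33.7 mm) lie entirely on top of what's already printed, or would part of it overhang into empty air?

Compare the two slices. At z = 10.2: the r=10 cylinder gives a regular 16-gon of circumradius 10 (constant along its height) (area = (16/2)·10.000²·sin(360°/16) = 306.15 mm²); the cylinder at (-3, 4): section is a regular 16-gon, circumradius r=9 (area = (16/2)·9.000²·sin(360°/16) = 247.98 mm²); the cylinder at (-3, -3.5) does not reach this height (z outside [12.5, 37]); Merging all regions: the regions partially overlap — summed areas 554.13 mm² minus the doubly-counted overlap 182.60 mm² gives 371.53 mm² — area = 371.53 mm². At z = 33.7: the cylinder is absent (z outside [0, 25]); the cylinder at (-3, 4) is not intersected at this z (z outside [5, 25.5]); the r=2 cylinder at (-3, -3.5) contributes a regular 16-gon of circumradius 2 (area = (16/2)·2.000²·sin(360°/16) = 12.25 mm²); Taking the union: only the r=2 cylinder at (-3, -3.5) is present, so the union is just that shape — area = 12.25 mm². Checking containment: the cross-section at z = 33.7 is a subset of the cross-section at z = 10.2.

entirely on top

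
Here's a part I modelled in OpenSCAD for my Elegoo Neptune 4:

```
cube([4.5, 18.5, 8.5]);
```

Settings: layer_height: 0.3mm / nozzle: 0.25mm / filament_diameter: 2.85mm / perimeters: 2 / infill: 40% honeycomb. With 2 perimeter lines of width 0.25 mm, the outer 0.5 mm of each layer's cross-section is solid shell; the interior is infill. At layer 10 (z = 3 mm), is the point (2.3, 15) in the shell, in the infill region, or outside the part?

At z = 3 mm: the cube is present — its section is the full 4.5×18.5 rectangle. Overall, the cross-section is a single solid region. The nearest boundary edge runs (4.50, 0.00)→(4.50, 18.50); distance from the point to it = 2.20 mm. The point is inside the cross-section and 2.20 mm from the nearest boundary — more than the 0.5 mm shell width (2 × 0.25), so it's in the infill interior.

infill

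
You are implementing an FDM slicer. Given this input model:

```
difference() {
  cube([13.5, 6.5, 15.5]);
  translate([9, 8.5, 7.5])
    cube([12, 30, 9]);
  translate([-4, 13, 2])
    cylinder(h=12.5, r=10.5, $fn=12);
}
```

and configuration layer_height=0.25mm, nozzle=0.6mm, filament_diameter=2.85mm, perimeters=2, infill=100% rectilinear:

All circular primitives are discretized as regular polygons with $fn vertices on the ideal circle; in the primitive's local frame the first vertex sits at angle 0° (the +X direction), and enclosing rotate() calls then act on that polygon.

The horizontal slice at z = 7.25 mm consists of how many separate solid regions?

1

At z = 7.25 mm: the 13.5×6.5 cube contributes its full rectangle; the cube at (9, 8.5) is absent (z outside [7.5, 16.5]); the r=10.5 cylinder at (-4, 13) contributes a regular 12-gon of circumradius 10.5; After the difference (first − rest): starting from the 13.5×6.5 cube, the r=10.5 cylinder at (-4, 13) partially overlaps it — only the 6.81 mm² overlap (of its 330.75 mm²) is removed, clipping the outline — 1 connected region. The result has 1 disconnected region.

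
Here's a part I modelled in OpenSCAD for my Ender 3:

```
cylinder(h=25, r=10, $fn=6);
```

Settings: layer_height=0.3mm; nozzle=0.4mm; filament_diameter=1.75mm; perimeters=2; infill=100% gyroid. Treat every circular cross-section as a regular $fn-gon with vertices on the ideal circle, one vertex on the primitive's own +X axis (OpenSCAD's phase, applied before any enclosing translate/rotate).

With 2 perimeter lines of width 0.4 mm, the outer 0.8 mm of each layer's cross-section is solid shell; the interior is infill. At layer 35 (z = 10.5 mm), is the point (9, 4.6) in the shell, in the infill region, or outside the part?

At z = 10.5 mm: the cylinder: section is a regular 6-gon, circumradius r=10. Overall, the cross-section is a single solid region. The nearest boundary edge runs (10.00, 0.00)→(5.00, 8.66); distance from the point to it = 1.43 mm. The point is not inside any of the regions above, so it lies outside the cross-section (1.43 mm from the nearest boundary).

outside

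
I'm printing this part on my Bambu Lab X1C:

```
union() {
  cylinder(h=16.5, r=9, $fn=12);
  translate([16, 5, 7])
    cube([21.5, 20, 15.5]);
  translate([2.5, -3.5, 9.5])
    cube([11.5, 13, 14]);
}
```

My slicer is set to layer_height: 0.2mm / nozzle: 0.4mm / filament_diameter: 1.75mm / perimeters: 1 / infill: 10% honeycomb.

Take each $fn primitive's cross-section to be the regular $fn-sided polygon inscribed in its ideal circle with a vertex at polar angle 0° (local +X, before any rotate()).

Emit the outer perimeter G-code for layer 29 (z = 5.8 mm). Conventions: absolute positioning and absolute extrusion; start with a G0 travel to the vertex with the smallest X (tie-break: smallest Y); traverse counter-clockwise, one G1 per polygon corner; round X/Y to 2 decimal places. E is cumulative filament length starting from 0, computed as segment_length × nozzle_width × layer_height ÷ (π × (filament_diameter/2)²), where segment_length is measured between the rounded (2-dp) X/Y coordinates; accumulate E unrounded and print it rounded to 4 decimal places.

G0 X-9.00 Y0.00 Z5.80
G1 X-7.79 Y-4.50 E0.1550
G1 X-4.50 Y-7.79 E0.3097
G1 X0.00 Y-9.00 E0.4647
G1 X4.50 Y-7.79 E0.6197
G1 X7.79 Y-4.50 E0.7745
G1 X9.00 Y0.00 E0.9295
G1 X7.79 Y4.50 E1.0844
G1 X4.50 Y7.79 E1.2392
G1 X0.00 Y9.00 E1.3942
G1 X-4.50 Y7.79 E1.5492
G1 X-7.79 Y4.50 E1.7039
G1 X-9.00 Y0.00 E1.8589

At z = 5.8 mm: the r=9 cylinder gives a regular 12-gon of circumradius 9 (constant along its height); the cube at (16, 5) is absent (z outside [7, 22.5]); the cube at (2.5, -3.5) does not reach this height (z outside [9.5, 23.5]); Taking the union: only the r=9 cylinder is present, so the union is just that shape — 1 connected region. The outline is a single polygon with 12 vertices. Extrusion per mm of travel: 0.4 × 0.2 / (π × 0.875²) = 0.033260. Accumulating E over each segment gives final E = 1.8589.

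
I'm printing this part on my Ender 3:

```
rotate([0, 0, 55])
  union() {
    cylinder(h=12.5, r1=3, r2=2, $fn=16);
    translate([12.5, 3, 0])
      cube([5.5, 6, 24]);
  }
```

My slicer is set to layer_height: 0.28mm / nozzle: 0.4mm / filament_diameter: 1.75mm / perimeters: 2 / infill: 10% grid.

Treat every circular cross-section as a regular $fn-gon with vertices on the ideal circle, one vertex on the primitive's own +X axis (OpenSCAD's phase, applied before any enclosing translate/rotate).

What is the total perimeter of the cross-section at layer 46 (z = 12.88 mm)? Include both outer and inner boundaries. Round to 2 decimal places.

23.00 mm

At z = 12.88 mm: the cone is not intersected at this z (z outside [0, 12.5]); the cube at (12.5, 3) (footprint 5.5×6) is included at this height (perimeter 23.00 mm); Combining (union): only the 5.5×6 cube at (12.5, 3) is present, so the union is just that shape — boundary = 23.00 mm; (rotated 55° about Z; rotation is an isometry so areas/perimeters/island counts are preserved). Overall, the cross-section is a single solid region. Total boundary length (outer) = 23.00 mm.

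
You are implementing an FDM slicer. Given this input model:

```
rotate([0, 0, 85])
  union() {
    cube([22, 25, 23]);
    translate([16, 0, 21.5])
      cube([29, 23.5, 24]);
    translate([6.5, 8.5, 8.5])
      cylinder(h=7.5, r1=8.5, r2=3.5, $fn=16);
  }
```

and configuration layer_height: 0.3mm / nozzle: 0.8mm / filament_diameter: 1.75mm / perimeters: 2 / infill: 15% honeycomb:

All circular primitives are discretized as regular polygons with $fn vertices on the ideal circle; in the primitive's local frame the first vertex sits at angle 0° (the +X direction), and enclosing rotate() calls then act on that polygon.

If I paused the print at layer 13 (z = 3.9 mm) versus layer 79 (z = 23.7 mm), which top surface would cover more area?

Layer 13 (z = 3.9): the cube is present — its section is the full 22×25 rectangle (area 550.00 mm²); the cube at (16, 0) does not reach this height (z outside [21.5, 45.5]); the cone at (6.5, 8.5) does not reach this height (z outside [8.5, 16]); Merging all regions: only the 22×25 cube is present, so the union is just that shape — area = 550.00 mm²; (rotated 85° about Z; rotation is an isometry so areas/perimeters/island counts are preserved). So its area = 550.00 mm². Layer 79 (z = 23.7): the cube is not intersected at this z (z outside [0, 23]); the cube at (16, 0) (footprint 29×23.5) is included at this height (area 681.50 mm²); the cone at (6.5, 8.5) is absent (z outside [8.5, 16]); Merging all regions: only the 29×23.5 cube at (16, 0) is present, so the union is just that shape — area = 681.50 mm²; (whole slice rotated 85° about Z — lengths, areas and connectivity unchanged). So its area = 681.50 mm². Layer 79 is larger (681.50 vs 550.00 mm²).

layer 79 (z = 23.7 mm)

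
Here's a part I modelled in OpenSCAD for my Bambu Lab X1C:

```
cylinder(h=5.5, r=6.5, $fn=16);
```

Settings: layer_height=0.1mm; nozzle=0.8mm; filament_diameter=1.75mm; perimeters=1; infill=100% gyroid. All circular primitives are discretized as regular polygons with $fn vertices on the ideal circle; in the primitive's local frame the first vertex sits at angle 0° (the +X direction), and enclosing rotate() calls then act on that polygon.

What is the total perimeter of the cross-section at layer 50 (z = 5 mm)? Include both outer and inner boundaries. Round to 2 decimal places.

40.58 mm

At z = 5 mm: the r=6.5 cylinder gives a regular 16-gon of circumradius 6.5 (constant along its height) (perimeter = 2·16·6.500·sin(180°/16) = 40.58 mm). Overall, the cross-section is a single solid region. Total boundary length (outer) = 40.58 mm.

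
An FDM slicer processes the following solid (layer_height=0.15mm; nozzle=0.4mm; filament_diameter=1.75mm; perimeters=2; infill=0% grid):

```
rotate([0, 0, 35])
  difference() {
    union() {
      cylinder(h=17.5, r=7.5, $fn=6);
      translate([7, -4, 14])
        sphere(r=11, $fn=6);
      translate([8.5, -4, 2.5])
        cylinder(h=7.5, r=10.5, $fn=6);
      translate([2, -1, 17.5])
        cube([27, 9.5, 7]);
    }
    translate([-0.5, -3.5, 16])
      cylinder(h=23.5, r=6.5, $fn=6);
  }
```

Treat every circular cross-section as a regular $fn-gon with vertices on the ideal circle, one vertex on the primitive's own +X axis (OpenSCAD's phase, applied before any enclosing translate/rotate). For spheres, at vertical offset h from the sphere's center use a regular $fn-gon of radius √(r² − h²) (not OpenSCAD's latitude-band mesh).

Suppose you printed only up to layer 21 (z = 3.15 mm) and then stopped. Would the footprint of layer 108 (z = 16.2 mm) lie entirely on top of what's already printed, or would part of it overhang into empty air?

Compare the two slices. At z = 3.15: the r=7.5 cylinder gives a regular 6-gon of circumradius 7.5 (constant along its height) (area = (6/2)·7.500²·sin(360°/6) = 146.14 mm²); the sphere at (7, -4): section is a regular 6-gon, circumradius = √(r²−h²) = √(11²−10.85²) = 1.810 (area = (6/2)·1.810²·sin(360°/6) = 8.52 mm²); the r=10.5 cylinder at (8.5, -4) gives a regular 6-gon of circumradius 10.5 (constant along its height) (area = (6/2)·10.500²·sin(360°/6) = 286.44 mm²); the cube at (2, -1) does not reach this height (z outside [17.5, 24.5]); Merging all regions: the regions partially overlap — summed areas 441.09 mm² minus the doubly-counted overlap 73.27 mm² gives 367.82 mm² — area = 367.82 mm²; the cylinder at (-0.5, -3.5) is absent (z outside [16, 39.5]); Taking the first minus the rest: none of the subtracted shapes is present at this height, so the result so far is unchanged — area = 367.82 mm²; (rotated 35° about Z; rotation is an isometry so areas/perimeters/island counts are preserved). At z = 16.2: the r=7.5 cylinder gives a regular 6-gon of circumradius 7.5 (constant along its height) (area = (6/2)·7.500²·sin(360°/6) = 146.14 mm²); the r=11 sphere at (7, -4) slices to a regular 6-gon of circumradius 10.778 (√(r²−h²) with h=2.2 from center) (area = (6/2)·10.778²·sin(360°/6) = 301.79 mm²); the cylinder at (8.5, -4) is not intersected at this z (z outside [2.5, 10]); the cube at (2, -1) is not intersected at this z (z outside [17.5, 24.5]); Taking the union: the regions partially overlap — summed areas 447.93 mm² minus the doubly-counted overlap 86.07 mm² gives 361.87 mm² — area = 361.87 mm²; the cylinder at (-0.5, -3.5): section is a regular 6-gon, circumradius r=6.5 (area = (6/2)·6.500²·sin(360°/6) = 109.77 mm²); Taking the first minus the rest: starting from that combined region (361.87 mm²), the r=6.5 cylinder at (-0.5, -3.5) partially overlaps it — only the 96.49 mm² overlap (of its 109.77 mm²) is removed, clipping the outline — area = 265.38 mm²; (whole slice rotated 35° about Z — lengths, areas and connectivity unchanged). Checking containment: at z = 16.2 the cross-section extends beyond the z = 3.15 cross-section by about 11.59 mm².

part overhangs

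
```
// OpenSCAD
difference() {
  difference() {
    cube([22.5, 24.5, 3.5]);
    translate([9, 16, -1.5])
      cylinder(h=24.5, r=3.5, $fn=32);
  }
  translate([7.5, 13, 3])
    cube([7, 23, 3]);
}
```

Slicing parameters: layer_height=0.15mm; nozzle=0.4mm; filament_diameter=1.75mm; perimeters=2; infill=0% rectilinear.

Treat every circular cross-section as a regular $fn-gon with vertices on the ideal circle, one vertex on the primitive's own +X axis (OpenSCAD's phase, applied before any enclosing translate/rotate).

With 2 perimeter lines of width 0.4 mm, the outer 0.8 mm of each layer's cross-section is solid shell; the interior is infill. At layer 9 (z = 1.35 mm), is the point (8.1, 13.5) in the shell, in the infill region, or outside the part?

At z = 1.35 mm: the cube (footprint 22.5×24.5) is included at this height; the r=3.5 cylinder at (9, 16) contributes a regular 32-gon of circumradius 3.5; After the difference (first − rest): starting from the 22.5×24.5 cube, the r=3.5 cylinder at (9, 16) lies wholly inside it (removes its full 38.24 mm² and its 21.96 mm outline becomes a hole wall) — 1 connected region with 1 hole; the cube at (7.5, 13) is not intersected at this z (z outside [3, 6]); After the difference (first − rest): none of the subtracted shapes is present at this height, so the result so far is unchanged — 1 connected region with 1 hole. Overall, the cross-section is one region with 1 hole. The nearest boundary edge runs (7.66, 12.77)→(8.32, 12.57); distance from the point to it = 0.83 mm. The point is not inside any of the regions above, so it lies outside the cross-section (0.83 mm from the nearest boundary).

outside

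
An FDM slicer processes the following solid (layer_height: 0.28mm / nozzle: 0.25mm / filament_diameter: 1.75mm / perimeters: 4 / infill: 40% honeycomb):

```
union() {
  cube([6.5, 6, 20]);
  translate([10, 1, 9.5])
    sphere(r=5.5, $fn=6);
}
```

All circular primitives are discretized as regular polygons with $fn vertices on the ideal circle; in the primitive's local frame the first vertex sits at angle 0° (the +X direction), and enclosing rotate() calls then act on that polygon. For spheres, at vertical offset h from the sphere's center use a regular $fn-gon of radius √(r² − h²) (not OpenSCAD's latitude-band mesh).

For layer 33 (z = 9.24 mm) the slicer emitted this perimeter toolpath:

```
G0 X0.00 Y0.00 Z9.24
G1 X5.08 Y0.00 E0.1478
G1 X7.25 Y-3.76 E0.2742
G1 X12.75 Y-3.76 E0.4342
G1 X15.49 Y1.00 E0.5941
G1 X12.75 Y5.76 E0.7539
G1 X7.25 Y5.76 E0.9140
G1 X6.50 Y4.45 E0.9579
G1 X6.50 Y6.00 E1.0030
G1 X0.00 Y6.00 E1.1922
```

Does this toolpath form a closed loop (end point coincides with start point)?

Start point (G0): (0.00, 0.00). End point (last G1): the path does not return to the start — open.

no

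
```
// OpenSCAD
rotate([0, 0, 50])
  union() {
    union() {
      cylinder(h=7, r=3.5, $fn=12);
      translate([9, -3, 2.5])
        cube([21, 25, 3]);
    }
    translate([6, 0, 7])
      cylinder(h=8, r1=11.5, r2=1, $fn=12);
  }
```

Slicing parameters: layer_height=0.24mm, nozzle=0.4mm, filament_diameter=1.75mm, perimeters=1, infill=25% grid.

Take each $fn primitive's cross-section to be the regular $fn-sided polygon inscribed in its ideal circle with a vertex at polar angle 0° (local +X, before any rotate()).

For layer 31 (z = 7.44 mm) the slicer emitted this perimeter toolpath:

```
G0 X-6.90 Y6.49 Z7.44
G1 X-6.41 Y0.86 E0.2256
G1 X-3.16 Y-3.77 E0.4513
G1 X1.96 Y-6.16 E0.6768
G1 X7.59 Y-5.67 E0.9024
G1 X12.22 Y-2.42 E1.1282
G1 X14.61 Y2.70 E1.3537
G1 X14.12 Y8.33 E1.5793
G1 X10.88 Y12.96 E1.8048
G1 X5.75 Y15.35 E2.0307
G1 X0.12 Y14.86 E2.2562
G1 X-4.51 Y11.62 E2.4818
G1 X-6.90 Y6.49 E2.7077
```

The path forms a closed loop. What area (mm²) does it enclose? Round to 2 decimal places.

357.84 mm²

Apply the shoelace formula to the sequence of (X, Y) vertices; enclosed area = 357.84 mm².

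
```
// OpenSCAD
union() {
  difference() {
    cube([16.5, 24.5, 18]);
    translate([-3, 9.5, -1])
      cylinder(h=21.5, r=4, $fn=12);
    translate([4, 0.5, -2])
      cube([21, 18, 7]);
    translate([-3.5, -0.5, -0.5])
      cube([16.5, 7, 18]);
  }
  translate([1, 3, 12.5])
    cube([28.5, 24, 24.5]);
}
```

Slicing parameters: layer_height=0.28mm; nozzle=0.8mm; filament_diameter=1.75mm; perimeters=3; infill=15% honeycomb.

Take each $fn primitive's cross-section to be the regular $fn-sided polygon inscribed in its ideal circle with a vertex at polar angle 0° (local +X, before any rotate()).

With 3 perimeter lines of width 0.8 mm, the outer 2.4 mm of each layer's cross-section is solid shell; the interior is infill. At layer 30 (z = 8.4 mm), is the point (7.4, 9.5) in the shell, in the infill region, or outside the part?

infill

At z = 8.4 mm: the 16.5×24.5 cube contributes its full rectangle; the cylinder at (-3, 9.5): section is a regular 12-gon, circumradius r=4; the cube at (4, 0.5) does not reach this height (z outside [-2, 5]); the cube at (-3.5, -0.5) is present — its section is the full 16.5×7 rectangle; Taking the first minus the rest: starting from the 16.5×24.5 cube, the r=4 cylinder at (-3, 9.5) partially overlaps it — only the 3.14 mm² overlap (of its 48.00 mm²) is removed, clipping the outline; the 16.5×7 cube at (-3.5, -0.5) partially overlaps it — only the 84.50 mm² overlap (of its 115.50 mm²) is removed, clipping the outline — 1 connected region; the cube at (1, 3) is absent (z outside [12.5, 37]); Taking the union: only that combined region is present, so the union is just that shape — 1 connected region. Overall, the cross-section is a single solid region. The nearest boundary edge runs (13.00, 6.50)→(0.00, 6.50); distance from the point to it = 3.00 mm. The point is inside the cross-section and 3.00 mm from the nearest boundary — more than the 2.4 mm shell width (3 × 0.8), so it's in the infill interior.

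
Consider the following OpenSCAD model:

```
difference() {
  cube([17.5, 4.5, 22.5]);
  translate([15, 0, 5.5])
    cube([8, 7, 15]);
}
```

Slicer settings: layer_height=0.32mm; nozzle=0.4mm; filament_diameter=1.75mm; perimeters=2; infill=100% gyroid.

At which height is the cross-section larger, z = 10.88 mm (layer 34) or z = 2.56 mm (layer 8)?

layer 8 (z = 2.56 mm)

Layer 34 (z = 10.88): the 17.5×4.5 cube contributes its full rectangle (area 78.75 mm²); the cube at (15, 0) is present — its section is the full 8×7 rectangle (area 56.00 mm²); Taking the first minus the rest: starting from the 17.5×4.5 cube (78.75 mm²), the 8×7 cube at (15, 0) partially overlaps it — only the 11.25 mm² overlap (of its 56.00 mm²) is removed, clipping the outline — area = 67.50 mm². So its area = 67.50 mm². Layer 8 (z = 2.56): the 17.5×4.5 cube contributes its full rectangle (area 78.75 mm²); the cube at (15, 0) is absent (z outside [5.5, 20.5]); Subtracting the remaining from the first: none of the subtracted shapes is present at this height, so the 17.5×4.5 cube is unchanged — area = 78.75 mm². So its area = 78.75 mm². Layer 8 is larger (78.75 vs 67.50 mm²).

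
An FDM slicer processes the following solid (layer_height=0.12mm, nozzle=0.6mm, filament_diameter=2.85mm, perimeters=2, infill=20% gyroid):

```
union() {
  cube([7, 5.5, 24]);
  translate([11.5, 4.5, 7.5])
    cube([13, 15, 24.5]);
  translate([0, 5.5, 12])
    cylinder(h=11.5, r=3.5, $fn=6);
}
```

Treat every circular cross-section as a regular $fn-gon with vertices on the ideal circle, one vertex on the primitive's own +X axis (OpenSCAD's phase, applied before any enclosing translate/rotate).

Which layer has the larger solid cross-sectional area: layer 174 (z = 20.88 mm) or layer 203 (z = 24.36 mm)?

Layer 174 (z = 20.88): the cube is present — its section is the full 7×5.5 rectangle (area 38.50 mm²); the cube at (11.5, 4.5) (footprint 13×15) is included at this height (area 195.00 mm²); the cylinder at (0, 5.5): section is a regular 6-gon, circumradius r=3.5 (area = (6/2)·3.500²·sin(360°/6) = 31.83 mm²); Taking the union: the regions partially overlap — summed areas 265.33 mm² minus the doubly-counted overlap 7.96 mm² gives 257.37 mm² — area = 257.37 mm². So its area = 257.37 mm². Layer 203 (z = 24.36): the cube is absent (z outside [0, 24]); the cube at (11.5, 4.5) is present — its section is the full 13×15 rectangle (area 195.00 mm²); the cylinder at (0, 5.5) is not intersected at this z (z outside [12, 23.5]); Combining (union): only the 13×15 cube at (11.5, 4.5) is present, so the union is just that shape — area = 195.00 mm². So its area = 195.00 mm². Layer 174 is larger (257.37 vs 195.00 mm²).

layer 174 (z = 20.88 mm)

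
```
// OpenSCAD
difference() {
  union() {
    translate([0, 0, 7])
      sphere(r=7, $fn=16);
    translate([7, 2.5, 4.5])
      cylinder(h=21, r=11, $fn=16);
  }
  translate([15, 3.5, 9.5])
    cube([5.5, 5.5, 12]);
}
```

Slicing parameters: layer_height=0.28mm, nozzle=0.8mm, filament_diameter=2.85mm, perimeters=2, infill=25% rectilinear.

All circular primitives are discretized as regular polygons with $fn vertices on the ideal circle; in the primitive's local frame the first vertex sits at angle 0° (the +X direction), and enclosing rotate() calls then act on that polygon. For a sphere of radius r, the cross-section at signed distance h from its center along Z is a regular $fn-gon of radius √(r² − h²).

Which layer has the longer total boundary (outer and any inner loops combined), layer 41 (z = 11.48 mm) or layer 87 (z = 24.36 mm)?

layer 41 (z = 11.48 mm)

Layer 41 (z = 11.48): the r=7 sphere contributes a regular 16-gon of circumradius √(7²−4.48²) = 5.379 (perimeter = 2·16·5.379·sin(180°/16) = 33.58 mm); the r=11 cylinder at (7, 2.5) gives a regular 16-gon of circumradius 11 (constant along its height) (perimeter = 2·16·11.000·sin(180°/16) = 68.67 mm); Taking the union: the regions partially overlap (shared area 75.29 mm²), so the edge portions inside another operand are dropped and the merged outline is re-measured after clipping — boundary = 70.63 mm; the cube at (15, 3.5) is present — its section is the full 5.5×5.5 rectangle (perimeter 22.00 mm); After the difference (first − rest): starting from the result so far, the 5.5×5.5 cube at (15, 3.5) partially overlaps it — only the 11.17 mm² overlap (of its 30.25 mm²) is removed, clipping the outline — boundary = 73.53 mm. So its perimeter = 73.53 mm. Layer 87 (z = 24.36): the sphere does not reach this height (|z−center|=17.360 > r=7); the r=11 cylinder at (7, 2.5) contributes a regular 16-gon of circumradius 11 (perimeter = 2·16·11.000·sin(180°/16) = 68.67 mm); Taking the union: only the r=11 cylinder at (7, 2.5) is present, so the union is just that shape — boundary = 68.67 mm; the cube at (15, 3.5) does not reach this height (z outside [9.5, 21.5]); Subtracting the remaining from the first: none of the subtracted shapes is present at this height, so that combined region is unchanged — boundary = 68.67 mm. So its perimeter = 68.67 mm. Layer 41 is larger (73.53 vs 68.67 mm).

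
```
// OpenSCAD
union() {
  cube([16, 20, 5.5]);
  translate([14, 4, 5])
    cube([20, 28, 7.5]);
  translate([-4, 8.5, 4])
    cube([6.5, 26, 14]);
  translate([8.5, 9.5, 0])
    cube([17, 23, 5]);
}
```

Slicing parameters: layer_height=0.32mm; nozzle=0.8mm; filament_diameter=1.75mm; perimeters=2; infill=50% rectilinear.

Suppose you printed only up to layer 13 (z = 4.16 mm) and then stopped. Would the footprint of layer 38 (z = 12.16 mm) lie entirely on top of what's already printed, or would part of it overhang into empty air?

Compare the two slices. At z = 4.16: the cube (footprint 16×20) is included at this height (area 320.00 mm²); the cube at (14, 4) is not intersected at this z (z outside [5, 12.5]); the 6.5×26 cube at (-4, 8.5) contributes its full rectangle (area 169.00 mm²); the 17×23 cube at (8.5, 9.5) contributes its full rectangle (area 391.00 mm²); Combining (union): the regions partially overlap — summed areas 880.00 mm² minus the doubly-counted overlap 107.50 mm² gives 772.50 mm² — area = 772.50 mm². At z = 12.16: the cube does not reach this height (z outside [0, 5.5]); the cube at (14, 4) (footprint 20×28) is included at this height (area 560.00 mm²); the cube at (-4, 8.5) is present — its section is the full 6.5×26 rectangle (area 169.00 mm²); the cube at (8.5, 9.5) does not reach this height (z outside [0, 5]); Merging all regions: the 2 present regions are separate (no shared area or edge), so areas and boundary lengths simply add and each stays a separate island — area = 729.00 mm². Checking containment: at z = 12.16 the cross-section extends beyond the z = 4.16 cross-section by about 290.25 mm².

part overhangs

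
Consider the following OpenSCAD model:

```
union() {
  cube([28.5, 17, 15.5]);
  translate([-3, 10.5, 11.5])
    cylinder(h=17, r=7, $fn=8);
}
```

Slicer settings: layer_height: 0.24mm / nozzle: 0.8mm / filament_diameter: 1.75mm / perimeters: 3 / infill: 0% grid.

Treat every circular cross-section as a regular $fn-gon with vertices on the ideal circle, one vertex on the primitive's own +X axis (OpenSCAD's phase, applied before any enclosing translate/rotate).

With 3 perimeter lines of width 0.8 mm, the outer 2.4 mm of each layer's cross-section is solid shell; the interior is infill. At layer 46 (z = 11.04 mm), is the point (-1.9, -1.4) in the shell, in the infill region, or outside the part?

At z = 11.04 mm: the 28.5×17 cube contributes its full rectangle; the cylinder at (-3, 10.5) is not intersected at this z (z outside [11.5, 28.5]); Combining (union): only the 28.5×17 cube is present, so the union is just that shape — 1 connected region. Overall, the cross-section is a single solid region. The nearest boundary edge runs (0.00, 0.00)→(28.50, 0.00); distance from the point to it = 2.36 mm. The point is not inside any of the regions above, so it lies outside the cross-section (2.36 mm from the nearest boundary).

outside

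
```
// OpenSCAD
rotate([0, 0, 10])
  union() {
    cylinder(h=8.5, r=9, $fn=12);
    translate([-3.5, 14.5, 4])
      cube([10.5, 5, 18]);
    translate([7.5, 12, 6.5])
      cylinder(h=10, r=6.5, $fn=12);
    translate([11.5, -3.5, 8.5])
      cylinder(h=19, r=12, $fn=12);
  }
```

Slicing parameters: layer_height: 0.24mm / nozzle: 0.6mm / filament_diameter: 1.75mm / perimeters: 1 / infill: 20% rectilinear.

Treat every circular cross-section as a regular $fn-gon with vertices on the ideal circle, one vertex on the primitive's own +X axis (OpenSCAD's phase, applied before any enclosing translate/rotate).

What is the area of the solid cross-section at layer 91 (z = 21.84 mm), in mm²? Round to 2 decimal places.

At z = 21.84 mm: the cylinder is absent (z outside [0, 8.5]); the 10.5×5 cube at (-3.5, 14.5) contributes its full rectangle (area 52.50 mm²); the cylinder at (7.5, 12) does not reach this height (z outside [6.5, 16.5]); the cylinder at (11.5, -3.5): section is a regular 12-gon, circumradius r=12 (area = (12/2)·12.000²·sin(360°/12) = 432.00 mm²); Combining (union): the 2 present regions are separate (no shared area or edge), so areas and boundary lengths simply add and each stays a separate island — area = 484.50 mm²; (rotated 10° about Z; rotation is an isometry so areas/perimeters/island counts are preserved). Overall, the cross-section has 2 separate islands. Net area = 484.50 mm².

484.50 mm²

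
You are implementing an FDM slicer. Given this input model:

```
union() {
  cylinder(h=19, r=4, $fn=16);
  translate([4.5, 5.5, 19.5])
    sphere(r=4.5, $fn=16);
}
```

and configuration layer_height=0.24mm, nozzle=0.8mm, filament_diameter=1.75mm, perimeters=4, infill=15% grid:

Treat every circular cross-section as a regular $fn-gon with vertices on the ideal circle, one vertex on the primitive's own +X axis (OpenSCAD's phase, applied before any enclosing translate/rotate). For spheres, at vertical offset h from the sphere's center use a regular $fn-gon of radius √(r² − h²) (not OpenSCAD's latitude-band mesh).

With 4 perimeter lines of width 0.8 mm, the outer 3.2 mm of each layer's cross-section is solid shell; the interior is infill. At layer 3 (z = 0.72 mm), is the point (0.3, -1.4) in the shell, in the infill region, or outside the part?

At z = 0.72 mm: the cylinder: section is a regular 16-gon, circumradius r=4; the sphere at (4.5, 5.5) is absent (|z−center|=18.780 > r=4.5); Taking the union: only the r=4 cylinder is present, so the union is just that shape — 1 connected region. Overall, the cross-section is a single solid region. The nearest boundary edge runs (-0.00, -4.00)→(1.53, -3.70); distance from the point to it = 2.49 mm. The point is inside the cross-section, 2.49 mm from the nearest boundary — within the 3.2 mm shell band (4 × 0.8).

shell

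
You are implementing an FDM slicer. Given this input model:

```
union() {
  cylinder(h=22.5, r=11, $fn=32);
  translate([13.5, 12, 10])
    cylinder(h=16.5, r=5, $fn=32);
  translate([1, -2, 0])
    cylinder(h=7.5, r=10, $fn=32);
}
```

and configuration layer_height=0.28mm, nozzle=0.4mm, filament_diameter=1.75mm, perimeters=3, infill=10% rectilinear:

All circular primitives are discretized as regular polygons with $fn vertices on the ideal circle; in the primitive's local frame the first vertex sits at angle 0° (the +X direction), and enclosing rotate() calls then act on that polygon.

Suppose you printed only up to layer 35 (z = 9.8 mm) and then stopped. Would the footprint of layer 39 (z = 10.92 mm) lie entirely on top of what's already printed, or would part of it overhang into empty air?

part overhangs

Compare the two slices. At z = 9.8: the r=11 cylinder contributes a regular 32-gon of circumradius 11 (area = (32/2)·11.000²·sin(360°/32) = 377.69 mm²); the cylinder at (13.5, 12) is not intersected at this z (z outside [10, 26.5]); the cylinder at (1, -2) is absent (z outside [0, 7.5]); Combining (union): only the r=11 cylinder is present, so the union is just that shape — area = 377.69 mm². At z = 10.92: the cylinder: section is a regular 32-gon, circumradius r=11 (area = (32/2)·11.000²·sin(360°/32) = 377.69 mm²); the r=5 cylinder at (13.5, 12) contributes a regular 32-gon of circumradius 5 (area = (32/2)·5.000²·sin(360°/32) = 78.04 mm²); the cylinder at (1, -2) is not intersected at this z (z outside [0, 7.5]); Merging all regions: the 2 present regions are separate (no shared area or edge), so areas and boundary lengths simply add and each stays a separate island — area = 455.73 mm². Checking containment: at z = 10.92 the cross-section extends beyond the z = 9.8 cross-section by about 78.04 mm².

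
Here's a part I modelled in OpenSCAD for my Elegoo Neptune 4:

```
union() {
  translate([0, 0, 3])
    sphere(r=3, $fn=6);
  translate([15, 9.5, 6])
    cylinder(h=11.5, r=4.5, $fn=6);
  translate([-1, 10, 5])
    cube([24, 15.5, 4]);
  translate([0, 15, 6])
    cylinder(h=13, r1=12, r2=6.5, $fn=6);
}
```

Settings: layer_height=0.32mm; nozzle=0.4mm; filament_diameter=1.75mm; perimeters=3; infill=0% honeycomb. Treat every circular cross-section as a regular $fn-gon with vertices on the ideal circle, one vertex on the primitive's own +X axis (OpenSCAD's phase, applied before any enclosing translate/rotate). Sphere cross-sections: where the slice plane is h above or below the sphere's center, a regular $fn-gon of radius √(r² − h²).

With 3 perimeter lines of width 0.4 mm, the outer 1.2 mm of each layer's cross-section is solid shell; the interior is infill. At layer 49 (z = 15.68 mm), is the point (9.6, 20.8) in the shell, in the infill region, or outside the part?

At z = 15.68 mm: the sphere is not intersected at this z (|z−center|=12.680 > r=3); the r=4.5 cylinder at (15, 9.5) contributes a regular 6-gon of circumradius 4.5; the cube at (-1, 10) is not intersected at this z (z outside [5, 9]); the cone at (0, 15) contributes a regular 6-gon of circumradius 7.905 (interpolated between r1=12 and r2=6.5 at t=0.745); Taking the union: the 2 present regions are separate (no shared area or edge), so areas and boundary lengths simply add and each stays a separate island — 2 connected regions. Overall, the cross-section has 2 separate islands. The nearest boundary edge runs (3.95, 21.85)→(7.90, 15.00); distance from the point to it = 4.37 mm. The point is not inside any of the regions above, so it lies outside the cross-section (4.37 mm from the nearest boundary).

outside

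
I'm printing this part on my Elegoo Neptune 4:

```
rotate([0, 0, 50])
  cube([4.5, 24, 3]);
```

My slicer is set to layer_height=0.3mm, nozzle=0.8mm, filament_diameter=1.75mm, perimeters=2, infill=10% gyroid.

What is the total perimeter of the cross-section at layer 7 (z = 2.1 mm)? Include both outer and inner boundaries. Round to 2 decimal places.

At z = 2.1 mm: the cube is present — its section is the full 4.5×24 rectangle (perimeter 57.00 mm); (whole slice rotated 50° about Z — lengths, areas and connectivity unchanged). Overall, the cross-section is a single solid region. Total boundary length (outer) = 57.00 mm.

57.00 mm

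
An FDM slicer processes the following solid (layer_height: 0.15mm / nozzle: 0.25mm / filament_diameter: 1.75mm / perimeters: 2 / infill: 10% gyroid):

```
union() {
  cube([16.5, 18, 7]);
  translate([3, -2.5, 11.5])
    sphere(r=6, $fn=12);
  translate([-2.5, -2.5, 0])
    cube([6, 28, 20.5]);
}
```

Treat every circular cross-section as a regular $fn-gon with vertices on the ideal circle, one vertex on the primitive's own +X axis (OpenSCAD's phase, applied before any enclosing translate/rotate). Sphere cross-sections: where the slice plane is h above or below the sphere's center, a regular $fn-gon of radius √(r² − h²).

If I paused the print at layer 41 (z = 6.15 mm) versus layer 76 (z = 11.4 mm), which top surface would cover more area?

Layer 41 (z = 6.15): the 16.5×18 cube contributes its full rectangle (area 297.00 mm²); the r=6 sphere at (3, -2.5) contributes a regular 12-gon of circumradius √(6²−5.35²) = 2.716 (area = (12/2)·2.716²·sin(360°/12) = 22.13 mm²); the 6×28 cube at (-2.5, -2.5) contributes its full rectangle (area 168.00 mm²); Merging all regions: the regions partially overlap — summed areas 487.13 mm² minus the doubly-counted overlap 69.87 mm² gives 417.26 mm² — area = 417.26 mm². So its area = 417.26 mm². Layer 76 (z = 11.4): the cube does not reach this height (z outside [0, 7]); the r=6 sphere at (3, -2.5) slices to a regular 12-gon of circumradius 5.999 (√(r²−h²) with h=0.1 from center) (area = (12/2)·5.999²·sin(360°/12) = 107.97 mm²); the cube at (-2.5, -2.5) is present — its section is the full 6×28 rectangle (area 168.00 mm²); Combining (union): the regions partially overlap — summed areas 275.97 mm² minus the doubly-counted overlap 29.49 mm² gives 246.48 mm² — area = 246.48 mm². So its area = 246.48 mm². Layer 41 is larger (417.26 vs 246.48 mm²).

layer 41 (z = 6.15 mm)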